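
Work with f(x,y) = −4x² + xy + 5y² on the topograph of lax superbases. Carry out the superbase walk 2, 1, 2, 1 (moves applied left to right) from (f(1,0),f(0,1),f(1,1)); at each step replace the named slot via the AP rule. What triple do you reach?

start (-4,5,2) = (f(1,0),f(0,1),f(1,1))
replace slot 2: 2·((-4)+2) − 5 = -9 → (-4,-9,2)
replace slot 1: 2·((-9)+2) − (-4) = -10 → (-10,-9,2)
replace slot 2: 2·((-10)+2) − (-9) = -7 → (-10,-7,2)
replace slot 1: 2·((-7)+2) − (-10) = 0 → (0,-7,2)

0,-7,2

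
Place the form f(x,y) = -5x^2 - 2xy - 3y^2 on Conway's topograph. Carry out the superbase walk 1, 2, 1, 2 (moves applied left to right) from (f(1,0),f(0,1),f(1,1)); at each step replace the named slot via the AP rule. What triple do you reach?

start (-5,-3,-10) = (f(1,0),f(0,1),f(1,1))
replace slot 1: 2·((-3)+(-10)) − (-5) = -21 → (-21,-3,-10)
replace slot 2: 2·((-21)+(-10)) − (-3) = -59 → (-21,-59,-10)
replace slot 1: 2·((-59)+(-10)) − (-21) = -117 → (-117,-59,-10)
replace slot 2: 2·((-117)+(-10)) − (-59) = -195 → (-117,-195,-10)

-117,-195,-10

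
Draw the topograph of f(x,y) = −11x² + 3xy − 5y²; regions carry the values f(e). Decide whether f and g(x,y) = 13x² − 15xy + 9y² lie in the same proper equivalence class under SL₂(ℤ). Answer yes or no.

D₁ = -211, D₂ = -243
discriminants differ ⇒ not SL₂(ℤ)-equivalent

no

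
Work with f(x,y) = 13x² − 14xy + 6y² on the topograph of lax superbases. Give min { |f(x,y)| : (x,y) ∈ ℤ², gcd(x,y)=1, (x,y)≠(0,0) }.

translate: b→12 (≡-14 mod 26), so (13,-14,6)→(13,12,5)
flip: (13,12,5)→(5,-12,13)
translate: b→-2 (≡-12 mod 10), so (5,-12,13)→(5,-2,6)
reduced (well bottom): (5,-2,6) with a≤c, −a<b≤a
well minimum = a = 5

5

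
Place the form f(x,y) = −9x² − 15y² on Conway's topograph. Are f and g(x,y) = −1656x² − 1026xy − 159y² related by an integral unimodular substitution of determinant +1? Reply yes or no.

D₁ = -540, D₂ = -540
f is negative-definite; reduce −f:
−f: reduced (well bottom): (9,0,15) with a≤c, −a<b≤a
flip sign back: reduced form of f is (-9,0,-15)
g is negative-definite; reduce −g:
−g: flip: (1656,1026,159)→(159,-1026,1656)
−g: translate: b→-72 (≡-1026 mod 318), so (159,-1026,1656)→(159,-72,9)
−g: flip: (159,-72,9)→(9,72,159)
−g: translate: b→0 (≡72 mod 18), so (9,72,159)→(9,0,15)
−g: reduced (well bottom): (9,0,15) with a≤c, −a<b≤a
flip sign back: reduced form of g is (-9,0,-15)
reduced forms (-9, 0, -15) vs (-9, 0, -15) ⇒ equivalent

yes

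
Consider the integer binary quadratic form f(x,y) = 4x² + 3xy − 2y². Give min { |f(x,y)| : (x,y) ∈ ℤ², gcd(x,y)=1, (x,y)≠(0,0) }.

river: ρ → (-2,5,2)
river: ρ → (2,3,-4)
river: ρ → (-4,5,1)
river: ρ → (1,5,-4)
river: ρ → (-4,3,2)
river: ρ → (2,5,-2)
river: ρ → (-2,3,4)
river: ρ → (4,5,-1)
river: ρ → (-1,5,4)
river: ρ → (4,3,-2)
closes: descent 0, river 10
min |a| on river = 1

1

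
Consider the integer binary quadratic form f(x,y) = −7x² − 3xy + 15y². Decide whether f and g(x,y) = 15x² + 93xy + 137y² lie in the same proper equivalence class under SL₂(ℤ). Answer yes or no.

D₁ = 429, D₂ = 429
river cycle of f (length 6): (-7, 11, 11), (11, 11, -7), (-7, 17, 5), (5, 13, -13), (-13, 13, 5), (5, 17, -7)
river cycle of g (length 6): (-7, 11, 11), (11, 11, -7), (-7, 17, 5), (5, 13, -13), (-13, 13, 5), (5, 17, -7)
cycles coincide ⇒ equivalent

yes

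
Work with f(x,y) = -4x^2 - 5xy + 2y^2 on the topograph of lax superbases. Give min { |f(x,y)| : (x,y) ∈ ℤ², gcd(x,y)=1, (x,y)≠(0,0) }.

descent: ρ → (2,5,-4)  [lands on river]
river: ρ → (-4,3,3)
river: ρ → (3,3,-4)
river: ρ → (-4,5,2)
river: ρ → (2,7,-1)
river: ρ → (-1,7,2)
closes: descent 1, river 6
min |a| on river = 1

1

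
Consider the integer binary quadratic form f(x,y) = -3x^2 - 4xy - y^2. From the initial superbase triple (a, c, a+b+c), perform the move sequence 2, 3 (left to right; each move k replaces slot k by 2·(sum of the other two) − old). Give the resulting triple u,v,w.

start (-3,-1,-8) = (f(1,0),f(0,1),f(1,1))
replace slot 2: 2·((-3)+(-8)) − (-1) = -21 → (-3,-21,-8)
replace slot 3: 2·((-3)+(-21)) − (-8) = -40 → (-3,-21,-40)

-3,-21,-40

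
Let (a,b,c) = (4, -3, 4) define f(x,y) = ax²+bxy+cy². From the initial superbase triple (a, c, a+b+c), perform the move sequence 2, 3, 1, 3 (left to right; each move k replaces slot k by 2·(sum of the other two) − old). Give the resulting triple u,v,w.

start (4,4,5) = (f(1,0),f(0,1),f(1,1))
replace slot 2: 2·(4+5) − 4 = 14 → (4,14,5)
replace slot 3: 2·(4+14) − 5 = 31 → (4,14,31)
replace slot 1: 2·(14+31) − 4 = 86 → (86,14,31)
replace slot 3: 2·(86+14) − 31 = 169 → (86,14,169)

86,14,169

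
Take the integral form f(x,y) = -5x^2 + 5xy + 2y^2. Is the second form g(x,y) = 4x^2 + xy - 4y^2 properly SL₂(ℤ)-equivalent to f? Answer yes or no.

D₁ = 65, D₂ = 65
river cycle of f (length 6): (2, 7, -2), (-2, 5, 5), (5, 5, -2), (-2, 7, 2), (2, 5, -5), (-5, 5, 2)
river cycle of g (length 6): (-4, 7, 1), (1, 7, -4), (-4, 1, 4), (4, 7, -1), (-1, 7, 4), (4, 1, -4)
cycles differ ⇒ inequivalent

no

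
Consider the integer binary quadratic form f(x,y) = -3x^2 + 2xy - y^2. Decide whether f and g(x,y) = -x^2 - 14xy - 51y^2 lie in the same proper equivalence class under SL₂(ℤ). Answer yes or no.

D₁ = -8, D₂ = -8
f is negative-definite; reduce −f:
−f: flip: (3,-2,1)→(1,2,3)
−f: translate: b→0 (≡2 mod 2), so (1,2,3)→(1,0,2)
−f: reduced (well bottom): (1,0,2) with a≤c, −a<b≤a
flip sign back: reduced form of f is (-1,0,-2)
g is negative-definite; reduce −g:
−g: translate: b→0 (≡14 mod 2), so (1,14,51)→(1,0,2)
−g: reduced (well bottom): (1,0,2) with a≤c, −a<b≤a
flip sign back: reduced form of g is (-1,0,-2)
reduced forms (-1, 0, -2) vs (-1, 0, -2) ⇒ equivalent

yes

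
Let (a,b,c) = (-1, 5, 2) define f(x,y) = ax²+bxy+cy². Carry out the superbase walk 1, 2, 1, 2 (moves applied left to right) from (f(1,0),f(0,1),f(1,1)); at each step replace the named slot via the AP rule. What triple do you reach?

start (-1,2,6) = (f(1,0),f(0,1),f(1,1))
replace slot 1: 2·(2+6) − (-1) = 17 → (17,2,6)
replace slot 2: 2·(17+6) − 2 = 44 → (17,44,6)
replace slot 1: 2·(44+6) − 17 = 83 → (83,44,6)
replace slot 2: 2·(83+6) − 44 = 134 → (83,134,6)

83,134,6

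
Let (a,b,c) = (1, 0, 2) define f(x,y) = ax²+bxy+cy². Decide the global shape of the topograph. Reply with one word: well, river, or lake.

D = b²−4ac = 0² − 4·1·2 = -8
D < 0 ⇒ definite ⇒ every region one sign ⇒ single well

well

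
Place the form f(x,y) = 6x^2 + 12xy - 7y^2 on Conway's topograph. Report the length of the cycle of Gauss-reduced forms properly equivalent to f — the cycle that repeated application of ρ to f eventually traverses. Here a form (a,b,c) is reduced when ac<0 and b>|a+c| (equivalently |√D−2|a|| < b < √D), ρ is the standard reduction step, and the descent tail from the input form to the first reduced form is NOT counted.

D = 312, ⌊√D⌋ = 17
river: ρ → (-7,16,2)
river: ρ → (2,16,-7)
river: ρ → (-7,12,6)
river: ρ → (6,12,-7)
ρ-cycle length = 4 (tail of 0 descent steps not counted)

4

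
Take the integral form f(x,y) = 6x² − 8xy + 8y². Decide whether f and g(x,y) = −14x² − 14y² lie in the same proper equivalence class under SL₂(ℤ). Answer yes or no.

D₁ = -128, D₂ = -784
discriminants differ ⇒ not SL₂(ℤ)-equivalent

no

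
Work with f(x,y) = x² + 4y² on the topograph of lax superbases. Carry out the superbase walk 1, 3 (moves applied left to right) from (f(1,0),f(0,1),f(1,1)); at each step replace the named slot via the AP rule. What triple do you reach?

start (1,4,5) = (f(1,0),f(0,1),f(1,1))
replace slot 1: 2·(4+5) − 1 = 17 → (17,4,5)
replace slot 3: 2·(17+4) − 5 = 37 → (17,4,37)

17,4,37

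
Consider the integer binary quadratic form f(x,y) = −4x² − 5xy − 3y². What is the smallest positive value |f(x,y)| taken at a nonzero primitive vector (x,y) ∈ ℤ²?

translate: b→-3 (≡5 mod 8), so (4,5,3)→(4,-3,2)
flip: (4,-3,2)→(2,3,4)
translate: b→-1 (≡3 mod 4), so (2,3,4)→(2,-1,3)
reduced (well bottom): (2,-1,3) with a≤c, −a<b≤a
well minimum |f| = |-2| = 2 (negative-definite)

2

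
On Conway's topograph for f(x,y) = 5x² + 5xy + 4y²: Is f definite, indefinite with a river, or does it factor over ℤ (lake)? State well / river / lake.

D = b²−4ac = 5² − 4·5·4 = -55
D < 0 ⇒ definite ⇒ every region one sign ⇒ single well

well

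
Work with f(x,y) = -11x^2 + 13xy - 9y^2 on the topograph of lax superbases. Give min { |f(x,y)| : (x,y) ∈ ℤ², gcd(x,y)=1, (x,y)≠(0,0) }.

translate: b→9 (≡-13 mod 22), so (11,-13,9)→(11,9,7)
flip: (11,9,7)→(7,-9,11)
translate: b→5 (≡-9 mod 14), so (7,-9,11)→(7,5,9)
reduced (well bottom): (7,5,9) with a≤c, −a<b≤a
well minimum |f| = |-7| = 7 (negative-definite)

7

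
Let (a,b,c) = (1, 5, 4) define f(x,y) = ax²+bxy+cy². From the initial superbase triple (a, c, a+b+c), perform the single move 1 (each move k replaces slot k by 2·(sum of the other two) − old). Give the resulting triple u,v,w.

start (1,4,10) = (f(1,0),f(0,1),f(1,1))
replace slot 1: 2·(4+10) − 1 = 27 → (27,4,10)

27,4,10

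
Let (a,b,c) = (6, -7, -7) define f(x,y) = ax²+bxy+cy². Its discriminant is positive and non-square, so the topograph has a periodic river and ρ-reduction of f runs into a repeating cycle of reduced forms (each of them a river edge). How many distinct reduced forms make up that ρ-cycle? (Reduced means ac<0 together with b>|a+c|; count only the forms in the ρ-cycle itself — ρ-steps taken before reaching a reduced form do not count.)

D = 217, ⌊√D⌋ = 14
descent: ρ → (-7,7,6)  [lands on river]
river: ρ → (6,5,-8)
river: ρ → (-8,11,3)
river: ρ → (3,13,-4)
river: ρ → (-4,11,6)
river: ρ → (6,13,-2)
river: ρ → (-2,11,12)
river: ρ → (12,13,-1)
river: ρ → (-1,13,12)
river: ρ → (12,11,-2)
river: ρ → (-2,13,6)
river: ρ → (6,11,-4)
river: ρ → (-4,13,3)
river: ρ → (3,11,-8)
river: ρ → (-8,5,6)
river: ρ → (6,7,-7)
ρ-cycle length = 16 (tail of 1 descent step not counted)

16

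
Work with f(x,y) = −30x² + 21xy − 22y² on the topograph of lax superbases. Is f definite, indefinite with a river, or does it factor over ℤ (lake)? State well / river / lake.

D = b²−4ac = 21² − 4·(-30)·(-22) = -2199
D < 0 ⇒ definite ⇒ every region one sign ⇒ single well

well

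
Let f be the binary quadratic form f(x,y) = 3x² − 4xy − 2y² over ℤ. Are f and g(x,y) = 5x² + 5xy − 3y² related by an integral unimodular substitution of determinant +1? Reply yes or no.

D₁ = 40, D₂ = 85
discriminants differ ⇒ not SL₂(ℤ)-equivalent

no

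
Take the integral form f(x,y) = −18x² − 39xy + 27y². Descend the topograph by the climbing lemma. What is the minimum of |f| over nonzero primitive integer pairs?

descent: ρ → (27,39,-18)  [lands on river]
river: ρ → (-18,33,33)
river: ρ → (33,33,-18)
river: ρ → (-18,39,27)
river: ρ → (27,15,-30)
river: ρ → (-30,45,12)
river: ρ → (12,51,-18)
river: ρ → (-18,57,3)
river: ρ → (3,57,-18)
river: ρ → (-18,51,12)
river: ρ → (12,45,-30)
river: ρ → (-30,15,27)
closes: descent 1, river 12
min |a| on river = 3

3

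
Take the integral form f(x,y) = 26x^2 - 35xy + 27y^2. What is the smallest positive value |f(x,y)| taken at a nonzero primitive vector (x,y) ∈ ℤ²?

translate: b→17 (≡-35 mod 52), so (26,-35,27)→(26,17,18)
flip: (26,17,18)→(18,-17,26)
reduced (well bottom): (18,-17,26) with a≤c, −a<b≤a
well minimum = a = 18

18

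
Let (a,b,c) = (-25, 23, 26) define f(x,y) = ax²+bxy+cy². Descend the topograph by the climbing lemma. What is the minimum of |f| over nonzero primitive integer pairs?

river: ρ → (26,29,-22)
river: ρ → (-22,15,33)
river: ρ → (33,51,-4)
river: ρ → (-4,53,20)
river: ρ → (20,27,-30)
river: ρ → (-30,33,17)
river: ρ → (17,35,-28)
river: ρ → (-28,21,24)
river: ρ → (24,27,-25)
river: ρ → (-25,23,26)
closes: descent 0, river 10
min |a| on river = 4

4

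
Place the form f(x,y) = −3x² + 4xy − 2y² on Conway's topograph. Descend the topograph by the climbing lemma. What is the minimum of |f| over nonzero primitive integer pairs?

translate: b→2 (≡-4 mod 6), so (3,-4,2)→(3,2,1)
flip: (3,2,1)→(1,-2,3)
translate: b→0 (≡-2 mod 2), so (1,-2,3)→(1,0,2)
reduced (well bottom): (1,0,2) with a≤c, −a<b≤a
well minimum |f| = |-1| = 1 (negative-definite)

1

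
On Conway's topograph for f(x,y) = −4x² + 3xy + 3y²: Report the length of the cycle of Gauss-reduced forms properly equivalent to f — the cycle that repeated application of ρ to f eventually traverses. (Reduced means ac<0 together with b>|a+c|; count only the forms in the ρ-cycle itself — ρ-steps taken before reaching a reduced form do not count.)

D = 57, ⌊√D⌋ = 7
river: ρ → (3,3,-4)
river: ρ → (-4,5,2)
river: ρ → (2,7,-1)
river: ρ → (-1,7,2)
river: ρ → (2,5,-4)
river: ρ → (-4,3,3)
ρ-cycle length = 6 (tail of 0 descent steps not counted)

6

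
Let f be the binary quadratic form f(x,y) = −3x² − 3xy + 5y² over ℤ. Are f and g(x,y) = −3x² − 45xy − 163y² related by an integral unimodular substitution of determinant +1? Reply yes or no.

D₁ = 69, D₂ = 69
river cycle of f (length 4): (5, 3, -3), (-3, 3, 5), (5, 7, -1), (-1, 7, 5)
river cycle of g (length 4): (-3, 3, 5), (5, 7, -1), (-1, 7, 5), (5, 3, -3)
cycles coincide ⇒ equivalent

yes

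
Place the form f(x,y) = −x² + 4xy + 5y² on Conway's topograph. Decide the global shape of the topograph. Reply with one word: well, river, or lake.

D = b²−4ac = 4² − 4·(-1)·5 = 36
D = 6² is a perfect square ⇒ form factors over ℤ ⇒ lakes

lake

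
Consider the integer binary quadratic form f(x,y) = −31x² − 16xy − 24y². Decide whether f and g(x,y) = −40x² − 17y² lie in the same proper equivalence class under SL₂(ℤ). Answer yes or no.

D₁ = -2720, D₂ = -2720
f is negative-definite; reduce −f:
−f: flip: (31,16,24)→(24,-16,31)
−f: reduced (well bottom): (24,-16,31) with a≤c, −a<b≤a
flip sign back: reduced form of f is (-24,16,-31)
g is negative-definite; reduce −g:
−g: flip: (40,0,17)→(17,0,40)
−g: reduced (well bottom): (17,0,40) with a≤c, −a<b≤a
flip sign back: reduced form of g is (-17,0,-40)
reduced forms (-24, 16, -31) vs (-17, 0, -40) ⇒ inequivalent

no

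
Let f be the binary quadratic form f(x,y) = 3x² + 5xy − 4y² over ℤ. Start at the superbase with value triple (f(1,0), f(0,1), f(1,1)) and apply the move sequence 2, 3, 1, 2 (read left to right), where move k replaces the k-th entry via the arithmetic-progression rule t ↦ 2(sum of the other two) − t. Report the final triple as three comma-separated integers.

start (3,-4,4) = (f(1,0),f(0,1),f(1,1))
replace slot 2: 2·(3+4) − (-4) = 18 → (3,18,4)
replace slot 3: 2·(3+18) − 4 = 38 → (3,18,38)
replace slot 1: 2·(18+38) − 3 = 109 → (109,18,38)
replace slot 2: 2·(109+38) − 18 = 276 → (109,276,38)

109,276,38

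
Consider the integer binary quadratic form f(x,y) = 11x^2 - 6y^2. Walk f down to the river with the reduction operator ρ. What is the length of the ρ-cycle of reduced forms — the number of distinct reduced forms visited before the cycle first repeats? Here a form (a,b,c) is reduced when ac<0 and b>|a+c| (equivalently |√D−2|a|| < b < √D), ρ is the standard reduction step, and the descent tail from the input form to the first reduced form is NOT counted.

D = 264, ⌊√D⌋ = 16
descent: ρ → (-6,12,5)  [lands on river]
river: ρ → (5,8,-10)
river: ρ → (-10,12,3)
river: ρ → (3,12,-10)
river: ρ → (-10,8,5)
river: ρ → (5,12,-6)
ρ-cycle length = 6 (tail of 1 descent step not counted)

6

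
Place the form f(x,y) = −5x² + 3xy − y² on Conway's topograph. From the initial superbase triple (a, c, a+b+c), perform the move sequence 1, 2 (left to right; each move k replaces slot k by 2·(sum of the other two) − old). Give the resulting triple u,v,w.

start (-5,-1,-3) = (f(1,0),f(0,1),f(1,1))
replace slot 1: 2·((-1)+(-3)) − (-5) = -3 → (-3,-1,-3)
replace slot 2: 2·((-3)+(-3)) − (-1) = -11 → (-3,-11,-3)

-3,-11,-3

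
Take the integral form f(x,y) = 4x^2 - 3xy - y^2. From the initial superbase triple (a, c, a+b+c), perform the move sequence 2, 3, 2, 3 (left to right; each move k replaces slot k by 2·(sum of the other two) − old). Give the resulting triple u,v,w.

start (4,-1,0) = (f(1,0),f(0,1),f(1,1))
replace slot 2: 2·(4+0) − (-1) = 9 → (4,9,0)
replace slot 3: 2·(4+9) − 0 = 26 → (4,9,26)
replace slot 2: 2·(4+26) − 9 = 51 → (4,51,26)
replace slot 3: 2·(4+51) − 26 = 84 → (4,51,84)

4,51,84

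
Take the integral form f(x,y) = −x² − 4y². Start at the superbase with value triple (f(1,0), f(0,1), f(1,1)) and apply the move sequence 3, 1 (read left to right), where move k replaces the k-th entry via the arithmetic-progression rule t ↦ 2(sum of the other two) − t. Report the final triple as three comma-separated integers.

start (-1,-4,-5) = (f(1,0),f(0,1),f(1,1))
replace slot 3: 2·((-1)+(-4)) − (-5) = -5 → (-1,-4,-5)
replace slot 1: 2·((-4)+(-5)) − (-1) = -17 → (-17,-4,-5)

-17,-4,-5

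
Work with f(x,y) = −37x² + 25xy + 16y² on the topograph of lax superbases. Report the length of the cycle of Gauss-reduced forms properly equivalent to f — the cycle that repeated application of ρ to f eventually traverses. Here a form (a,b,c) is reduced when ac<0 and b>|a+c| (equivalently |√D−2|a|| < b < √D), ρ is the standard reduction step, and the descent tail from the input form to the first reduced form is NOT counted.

D = 2993, ⌊√D⌋ = 54
river: ρ → (16,39,-23)
river: ρ → (-23,53,2)
river: ρ → (2,51,-49)
river: ρ → (-49,47,4)
river: ρ → (4,49,-37)
river: ρ → (-37,25,16)
ρ-cycle length = 6 (tail of 0 descent steps not counted)

6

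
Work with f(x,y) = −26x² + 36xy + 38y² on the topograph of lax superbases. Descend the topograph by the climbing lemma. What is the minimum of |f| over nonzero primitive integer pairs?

river: ρ → (38,40,-24)
river: ρ → (-24,56,22)
river: ρ → (22,32,-48)
river: ρ → (-48,64,6)
river: ρ → (6,68,-26)
river: ρ → (-26,36,38)
closes: descent 0, river 6
min |a| on river = 6

6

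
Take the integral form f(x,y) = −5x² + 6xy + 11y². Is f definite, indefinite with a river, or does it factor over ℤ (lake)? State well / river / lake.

D = b²−4ac = 6² − 4·(-5)·11 = 256
D = 16² is a perfect square ⇒ form factors over ℤ ⇒ lakes

lake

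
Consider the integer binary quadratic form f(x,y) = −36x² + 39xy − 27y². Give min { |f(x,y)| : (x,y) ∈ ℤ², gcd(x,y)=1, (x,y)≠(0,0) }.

translate: b→33 (≡-39 mod 72), so (36,-39,27)→(36,33,24)
flip: (36,33,24)→(24,-33,36)
translate: b→15 (≡-33 mod 48), so (24,-33,36)→(24,15,27)
reduced (well bottom): (24,15,27) with a≤c, −a<b≤a
well minimum |f| = |-24| = 24 (negative-definite)

24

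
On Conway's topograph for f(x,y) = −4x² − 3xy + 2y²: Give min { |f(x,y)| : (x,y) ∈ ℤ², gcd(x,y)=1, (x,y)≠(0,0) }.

descent: ρ → (2,3,-4)  [lands on river]
river: ρ → (-4,5,1)
river: ρ → (1,5,-4)
river: ρ → (-4,3,2)
river: ρ → (2,5,-2)
river: ρ → (-2,3,4)
river: ρ → (4,5,-1)
river: ρ → (-1,5,4)
river: ρ → (4,3,-2)
river: ρ → (-2,5,2)
closes: descent 1, river 10
min |a| on river = 1

1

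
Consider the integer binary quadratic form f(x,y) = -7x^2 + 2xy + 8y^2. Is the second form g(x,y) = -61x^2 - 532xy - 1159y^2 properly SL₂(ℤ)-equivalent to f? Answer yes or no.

D₁ = 228, D₂ = 228
river cycle of f (length 6): (8, 14, -1), (-1, 14, 8), (8, 2, -7), (-7, 12, 3), (3, 12, -7), (-7, 2, 8)
river cycle of g (length 6): (-7, 2, 8), (8, 14, -1), (-1, 14, 8), (8, 2, -7), (-7, 12, 3), (3, 12, -7)
cycles coincide ⇒ equivalent

yes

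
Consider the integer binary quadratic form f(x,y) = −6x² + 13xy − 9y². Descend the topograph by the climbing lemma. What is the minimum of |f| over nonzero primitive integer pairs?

translate: b→-1 (≡-13 mod 12), so (6,-13,9)→(6,-1,2)
flip: (6,-1,2)→(2,1,6)
reduced (well bottom): (2,1,6) with a≤c, −a<b≤a
well minimum |f| = |-2| = 2 (negative-definite)

2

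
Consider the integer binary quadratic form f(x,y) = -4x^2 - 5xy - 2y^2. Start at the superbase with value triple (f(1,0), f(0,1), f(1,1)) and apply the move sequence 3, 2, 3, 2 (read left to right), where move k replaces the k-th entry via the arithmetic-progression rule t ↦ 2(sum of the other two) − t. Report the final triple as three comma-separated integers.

start (-4,-2,-11) = (f(1,0),f(0,1),f(1,1))
replace slot 3: 2·((-4)+(-2)) − (-11) = -1 → (-4,-2,-1)
replace slot 2: 2·((-4)+(-1)) − (-2) = -8 → (-4,-8,-1)
replace slot 3: 2·((-4)+(-8)) − (-1) = -23 → (-4,-8,-23)
replace slot 2: 2·((-4)+(-23)) − (-8) = -46 → (-4,-46,-23)

-4,-46,-23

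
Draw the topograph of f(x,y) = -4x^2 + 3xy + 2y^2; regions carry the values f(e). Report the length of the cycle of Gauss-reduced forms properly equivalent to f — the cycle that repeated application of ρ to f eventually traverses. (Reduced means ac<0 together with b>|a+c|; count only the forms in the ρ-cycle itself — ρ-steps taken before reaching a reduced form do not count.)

D = 41, ⌊√D⌋ = 6
river: ρ → (2,5,-2)
river: ρ → (-2,3,4)
river: ρ → (4,5,-1)
river: ρ → (-1,5,4)
river: ρ → (4,3,-2)
river: ρ → (-2,5,2)
river: ρ → (2,3,-4)
river: ρ → (-4,5,1)
river: ρ → (1,5,-4)
river: ρ → (-4,3,2)
ρ-cycle length = 10 (tail of 0 descent steps not counted)

10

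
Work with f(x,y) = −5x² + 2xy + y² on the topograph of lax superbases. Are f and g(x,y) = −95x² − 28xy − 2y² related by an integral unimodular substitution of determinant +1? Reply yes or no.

D₁ = 24, D₂ = 24
river cycle of f (length 2): (1, 4, -2), (-2, 4, 1)
river cycle of g (length 2): (-2, 4, 1), (1, 4, -2)
cycles coincide ⇒ equivalent

yes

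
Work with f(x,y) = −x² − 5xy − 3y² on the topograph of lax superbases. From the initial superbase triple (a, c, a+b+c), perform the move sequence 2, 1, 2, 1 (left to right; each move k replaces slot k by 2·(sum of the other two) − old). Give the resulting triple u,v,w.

start (-1,-3,-9) = (f(1,0),f(0,1),f(1,1))
replace slot 2: 2·((-1)+(-9)) − (-3) = -17 → (-1,-17,-9)
replace slot 1: 2·((-17)+(-9)) − (-1) = -51 → (-51,-17,-9)
replace slot 2: 2·((-51)+(-9)) − (-17) = -103 → (-51,-103,-9)
replace slot 1: 2·((-103)+(-9)) − (-51) = -173 → (-173,-103,-9)

-173,-103,-9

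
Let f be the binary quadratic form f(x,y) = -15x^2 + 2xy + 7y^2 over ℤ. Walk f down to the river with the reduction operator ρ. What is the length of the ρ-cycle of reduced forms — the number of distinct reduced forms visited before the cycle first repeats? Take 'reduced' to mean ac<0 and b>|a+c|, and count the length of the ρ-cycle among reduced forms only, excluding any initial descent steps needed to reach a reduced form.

D = 424, ⌊√D⌋ = 20
descent: ρ → (7,12,-10)  [lands on river]
river: ρ → (-10,8,9)
river: ρ → (9,10,-9)
river: ρ → (-9,8,10)
river: ρ → (10,12,-7)
river: ρ → (-7,16,6)
river: ρ → (6,20,-1)
river: ρ → (-1,20,6)
river: ρ → (6,16,-7)
river: ρ → (-7,12,10)
river: ρ → (10,8,-9)
river: ρ → (-9,10,9)
river: ρ → (9,8,-10)
river: ρ → (-10,12,7)
river: ρ → (7,16,-6)
river: ρ → (-6,20,1)
river: ρ → (1,20,-6)
river: ρ → (-6,16,7)
ρ-cycle length = 18 (tail of 1 descent step not counted)

18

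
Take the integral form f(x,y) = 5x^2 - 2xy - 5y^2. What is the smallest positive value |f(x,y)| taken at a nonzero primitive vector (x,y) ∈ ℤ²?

descent: ρ → (-5,2,5)  [lands on river]
river: ρ → (5,8,-2)
river: ρ → (-2,8,5)
river: ρ → (5,2,-5)
river: ρ → (-5,8,2)
river: ρ → (2,8,-5)
closes: descent 1, river 6
min |a| on river = 2

2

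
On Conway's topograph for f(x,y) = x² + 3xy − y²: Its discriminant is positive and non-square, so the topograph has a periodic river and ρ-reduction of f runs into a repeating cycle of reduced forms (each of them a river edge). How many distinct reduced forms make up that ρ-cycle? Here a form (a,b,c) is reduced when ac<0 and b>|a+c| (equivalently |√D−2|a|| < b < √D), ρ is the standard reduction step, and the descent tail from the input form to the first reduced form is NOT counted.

D = 13, ⌊√D⌋ = 3
river: ρ → (-1,3,1)
river: ρ → (1,3,-1)
ρ-cycle length = 2 (tail of 0 descent steps not counted)

2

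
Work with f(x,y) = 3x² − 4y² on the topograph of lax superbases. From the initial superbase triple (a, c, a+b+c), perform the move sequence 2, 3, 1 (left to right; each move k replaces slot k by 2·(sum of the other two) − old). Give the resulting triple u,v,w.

start (3,-4,-1) = (f(1,0),f(0,1),f(1,1))
replace slot 2: 2·(3+(-1)) − (-4) = 8 → (3,8,-1)
replace slot 3: 2·(3+8) − (-1) = 23 → (3,8,23)
replace slot 1: 2·(8+23) − 3 = 59 → (59,8,23)

59,8,23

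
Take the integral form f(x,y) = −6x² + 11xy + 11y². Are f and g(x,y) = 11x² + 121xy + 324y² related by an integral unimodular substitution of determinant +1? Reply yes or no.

D₁ = 385, D₂ = 385
river cycle of f (length 12): (11, 11, -6), (-6, 13, 9), (9, 5, -10), (-10, 15, 4), (4, 17, -6), (-6, 19, 1), (1, 19, -6), (-6, 17, 4), (4, 15, -10), (-10, 5, 9), … (2 more)
river cycle of g (length 12): (11, 11, -6), (-6, 13, 9), (9, 5, -10), (-10, 15, 4), (4, 17, -6), (-6, 19, 1), (1, 19, -6), (-6, 17, 4), (4, 15, -10), (-10, 5, 9), … (2 more)
cycles coincide ⇒ equivalent

yes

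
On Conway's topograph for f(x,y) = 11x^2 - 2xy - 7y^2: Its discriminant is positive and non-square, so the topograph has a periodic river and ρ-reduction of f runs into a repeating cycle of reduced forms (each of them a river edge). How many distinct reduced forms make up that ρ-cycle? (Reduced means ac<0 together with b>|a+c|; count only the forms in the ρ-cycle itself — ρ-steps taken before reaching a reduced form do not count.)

D = 312, ⌊√D⌋ = 17
descent: ρ → (-7,16,2)  [lands on river]
river: ρ → (2,16,-7)
river: ρ → (-7,12,6)
river: ρ → (6,12,-7)
ρ-cycle length = 4 (tail of 1 descent step not counted)

4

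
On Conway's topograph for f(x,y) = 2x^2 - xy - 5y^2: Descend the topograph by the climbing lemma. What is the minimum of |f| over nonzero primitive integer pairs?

descent: ρ → (-5,1,2)
descent: ρ → (2,3,-4)  [lands on river]
river: ρ → (-4,5,1)
river: ρ → (1,5,-4)
river: ρ → (-4,3,2)
river: ρ → (2,5,-2)
river: ρ → (-2,3,4)
river: ρ → (4,5,-1)
river: ρ → (-1,5,4)
river: ρ → (4,3,-2)
river: ρ → (-2,5,2)
closes: descent 2, river 10
min |a| on river = 1

1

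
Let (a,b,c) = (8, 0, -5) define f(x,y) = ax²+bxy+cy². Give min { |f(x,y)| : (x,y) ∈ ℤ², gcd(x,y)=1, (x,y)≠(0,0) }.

descent: ρ → (-5,10,3)  [lands on river]
river: ρ → (3,8,-8)
river: ρ → (-8,8,3)
river: ρ → (3,10,-5)
closes: descent 1, river 4
min |a| on river = 3

3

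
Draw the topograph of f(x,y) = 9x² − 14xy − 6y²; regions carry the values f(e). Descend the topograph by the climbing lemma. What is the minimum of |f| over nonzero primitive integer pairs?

descent: ρ → (-6,14,9)  [lands on river]
river: ρ → (9,4,-11)
river: ρ → (-11,18,2)
river: ρ → (2,18,-11)
river: ρ → (-11,4,9)
river: ρ → (9,14,-6)
river: ρ → (-6,10,13)
river: ρ → (13,16,-3)
river: ρ → (-3,20,1)
river: ρ → (1,20,-3)
river: ρ → (-3,16,13)
river: ρ → (13,10,-6)
closes: descent 1, river 12
min |a| on river = 1

1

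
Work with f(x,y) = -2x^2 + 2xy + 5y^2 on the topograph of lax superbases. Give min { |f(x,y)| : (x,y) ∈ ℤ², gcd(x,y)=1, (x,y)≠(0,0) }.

descent: ρ → (5,-2,-2)
descent: ρ → (-2,6,1)  [lands on river]
river: ρ → (1,6,-2)
closes: descent 2, river 2
min |a| on river = 1

1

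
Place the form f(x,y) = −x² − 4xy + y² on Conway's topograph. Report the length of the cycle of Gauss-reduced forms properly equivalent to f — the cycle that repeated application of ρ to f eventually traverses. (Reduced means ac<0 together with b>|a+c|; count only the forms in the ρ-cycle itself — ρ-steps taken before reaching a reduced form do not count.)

D = 20, ⌊√D⌋ = 4
descent: ρ → (1,4,-1)  [lands on river]
river: ρ → (-1,4,1)
ρ-cycle length = 2 (tail of 1 descent step not counted)

2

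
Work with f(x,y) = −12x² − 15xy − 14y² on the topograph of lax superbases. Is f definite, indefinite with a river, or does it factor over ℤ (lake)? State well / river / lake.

D = b²−4ac = (-15)² − 4·(-12)·(-14) = -447
D < 0 ⇒ definite ⇒ every region one sign ⇒ single well

well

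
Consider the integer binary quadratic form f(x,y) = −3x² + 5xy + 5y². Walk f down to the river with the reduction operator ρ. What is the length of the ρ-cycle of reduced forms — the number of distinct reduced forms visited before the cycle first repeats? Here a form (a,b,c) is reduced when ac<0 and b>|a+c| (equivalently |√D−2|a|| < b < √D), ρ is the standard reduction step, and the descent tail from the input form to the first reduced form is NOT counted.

D = 85, ⌊√D⌋ = 9
river: ρ → (5,5,-3)
river: ρ → (-3,7,3)
river: ρ → (3,5,-5)
river: ρ → (-5,5,3)
river: ρ → (3,7,-3)
river: ρ → (-3,5,5)
ρ-cycle length = 6 (tail of 0 descent steps not counted)

6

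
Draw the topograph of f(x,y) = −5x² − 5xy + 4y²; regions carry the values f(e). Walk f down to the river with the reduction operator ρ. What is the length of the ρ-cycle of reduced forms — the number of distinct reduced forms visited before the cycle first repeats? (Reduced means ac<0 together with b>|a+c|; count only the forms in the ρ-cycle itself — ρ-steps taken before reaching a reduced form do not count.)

D = 105, ⌊√D⌋ = 10
descent: ρ → (4,5,-5)  [lands on river]
river: ρ → (-5,5,4)
river: ρ → (4,3,-6)
river: ρ → (-6,9,1)
river: ρ → (1,9,-6)
river: ρ → (-6,3,4)
ρ-cycle length = 6 (tail of 1 descent step not counted)

6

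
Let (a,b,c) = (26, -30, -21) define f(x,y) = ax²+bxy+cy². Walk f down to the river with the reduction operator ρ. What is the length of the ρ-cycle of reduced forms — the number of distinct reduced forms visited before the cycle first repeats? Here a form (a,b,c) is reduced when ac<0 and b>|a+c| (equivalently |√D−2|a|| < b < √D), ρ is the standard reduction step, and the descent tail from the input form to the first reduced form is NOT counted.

D = 3084, ⌊√D⌋ = 55
descent: ρ → (-21,30,26)  [lands on river]
river: ρ → (26,22,-25)
river: ρ → (-25,28,23)
river: ρ → (23,18,-30)
river: ρ → (-30,42,11)
river: ρ → (11,46,-22)
river: ρ → (-22,42,15)
river: ρ → (15,48,-13)
river: ρ → (-13,30,42)
river: ρ → (42,54,-1)
river: ρ → (-1,54,42)
river: ρ → (42,30,-13)
river: ρ → (-13,48,15)
river: ρ → (15,42,-22)
river: ρ → (-22,46,11)
river: ρ → (11,42,-30)
river: ρ → (-30,18,23)
river: ρ → (23,28,-25)
river: ρ → (-25,22,26)
river: ρ → (26,30,-21)
river: ρ → (-21,54,2)
river: ρ → (2,54,-21)
ρ-cycle length = 22 (tail of 1 descent step not counted)

22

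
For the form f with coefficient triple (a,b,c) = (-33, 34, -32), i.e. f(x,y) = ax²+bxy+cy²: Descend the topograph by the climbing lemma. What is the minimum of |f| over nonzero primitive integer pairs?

translate: b→32 (≡-34 mod 66), so (33,-34,32)→(33,32,31)
flip: (33,32,31)→(31,-32,33)
translate: b→30 (≡-32 mod 62), so (31,-32,33)→(31,30,32)
reduced (well bottom): (31,30,32) with a≤c, −a<b≤a
well minimum |f| = |-31| = 31 (negative-definite)

31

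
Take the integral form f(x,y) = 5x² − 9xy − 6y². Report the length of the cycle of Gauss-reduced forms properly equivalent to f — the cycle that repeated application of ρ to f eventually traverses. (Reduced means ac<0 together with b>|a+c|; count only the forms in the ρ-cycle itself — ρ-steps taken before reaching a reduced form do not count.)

D = 201, ⌊√D⌋ = 14
descent: ρ → (-6,9,5)  [lands on river]
river: ρ → (5,11,-4)
river: ρ → (-4,13,2)
river: ρ → (2,11,-10)
river: ρ → (-10,9,3)
river: ρ → (3,9,-10)
river: ρ → (-10,11,2)
river: ρ → (2,13,-4)
river: ρ → (-4,11,5)
river: ρ → (5,9,-6)
river: ρ → (-6,3,8)
river: ρ → (8,13,-1)
river: ρ → (-1,13,8)
river: ρ → (8,3,-6)
ρ-cycle length = 14 (tail of 1 descent step not counted)

14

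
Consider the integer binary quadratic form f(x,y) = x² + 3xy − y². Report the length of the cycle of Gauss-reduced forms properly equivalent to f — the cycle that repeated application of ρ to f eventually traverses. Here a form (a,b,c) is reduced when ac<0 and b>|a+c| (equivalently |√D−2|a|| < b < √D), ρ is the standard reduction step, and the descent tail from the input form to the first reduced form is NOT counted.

D = 13, ⌊√D⌋ = 3
river: ρ → (-1,3,1)
river: ρ → (1,3,-1)
ρ-cycle length = 2 (tail of 0 descent steps not counted)

2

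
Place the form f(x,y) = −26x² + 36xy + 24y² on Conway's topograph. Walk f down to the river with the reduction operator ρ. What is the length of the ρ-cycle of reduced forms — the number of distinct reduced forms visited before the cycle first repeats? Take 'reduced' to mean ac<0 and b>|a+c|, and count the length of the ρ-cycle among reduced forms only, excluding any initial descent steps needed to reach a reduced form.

D = 3792, ⌊√D⌋ = 61
river: ρ → (24,60,-2)
river: ρ → (-2,60,24)
river: ρ → (24,36,-26)
river: ρ → (-26,16,34)
river: ρ → (34,52,-8)
river: ρ → (-8,60,6)
river: ρ → (6,60,-8)
river: ρ → (-8,52,34)
river: ρ → (34,16,-26)
river: ρ → (-26,36,24)
ρ-cycle length = 10 (tail of 0 descent steps not counted)

10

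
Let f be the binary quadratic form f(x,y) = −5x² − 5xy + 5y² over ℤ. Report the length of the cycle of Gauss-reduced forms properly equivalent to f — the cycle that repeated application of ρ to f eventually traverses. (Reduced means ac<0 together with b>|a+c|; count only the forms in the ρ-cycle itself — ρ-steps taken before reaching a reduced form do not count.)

D = 125, ⌊√D⌋ = 11
descent: ρ → (5,5,-5)  [lands on river]
river: ρ → (-5,5,5)
ρ-cycle length = 2 (tail of 1 descent step not counted)

2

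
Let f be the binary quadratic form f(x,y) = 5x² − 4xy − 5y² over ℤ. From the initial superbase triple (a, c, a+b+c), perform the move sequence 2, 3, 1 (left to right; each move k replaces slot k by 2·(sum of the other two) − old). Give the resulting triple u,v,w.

start (5,-5,-4) = (f(1,0),f(0,1),f(1,1))
replace slot 2: 2·(5+(-4)) − (-5) = 7 → (5,7,-4)
replace slot 3: 2·(5+7) − (-4) = 28 → (5,7,28)
replace slot 1: 2·(7+28) − 5 = 65 → (65,7,28)

65,7,28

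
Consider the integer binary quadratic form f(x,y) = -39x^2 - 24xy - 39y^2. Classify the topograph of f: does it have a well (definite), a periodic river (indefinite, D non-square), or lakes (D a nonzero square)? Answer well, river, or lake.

D = b²−4ac = (-24)² − 4·(-39)·(-39) = -5508
D < 0 ⇒ definite ⇒ every region one sign ⇒ single well

well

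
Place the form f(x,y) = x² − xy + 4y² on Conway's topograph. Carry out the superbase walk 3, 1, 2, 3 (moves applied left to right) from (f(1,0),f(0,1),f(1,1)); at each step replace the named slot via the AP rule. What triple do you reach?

start (1,4,4) = (f(1,0),f(0,1),f(1,1))
replace slot 3: 2·(1+4) − 4 = 6 → (1,4,6)
replace slot 1: 2·(4+6) − 1 = 19 → (19,4,6)
replace slot 2: 2·(19+6) − 4 = 46 → (19,46,6)
replace slot 3: 2·(19+46) − 6 = 124 → (19,46,124)

19,46,124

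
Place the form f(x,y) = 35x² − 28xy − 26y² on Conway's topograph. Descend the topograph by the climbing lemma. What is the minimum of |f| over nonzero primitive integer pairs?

descent: ρ → (-26,28,35)  [lands on river]
river: ρ → (35,42,-19)
river: ρ → (-19,34,43)
river: ρ → (43,52,-10)
river: ρ → (-10,48,53)
river: ρ → (53,58,-5)
river: ρ → (-5,62,29)
river: ρ → (29,54,-13)
river: ρ → (-13,50,37)
river: ρ → (37,24,-26)
closes: descent 1, river 10
min |a| on river = 5

5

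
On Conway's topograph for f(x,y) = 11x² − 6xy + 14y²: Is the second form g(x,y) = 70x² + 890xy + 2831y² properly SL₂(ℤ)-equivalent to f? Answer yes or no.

D₁ = -580, D₂ = -580
f: reduced (well bottom): (11,-6,14) with a≤c, −a<b≤a
g: translate: b→50 (≡890 mod 140), so (70,890,2831)→(70,50,11)
g: flip: (70,50,11)→(11,-50,70)
g: translate: b→-6 (≡-50 mod 22), so (11,-50,70)→(11,-6,14)
g: reduced (well bottom): (11,-6,14) with a≤c, −a<b≤a
reduced forms (11, -6, 14) vs (11, -6, 14) ⇒ equivalent

yes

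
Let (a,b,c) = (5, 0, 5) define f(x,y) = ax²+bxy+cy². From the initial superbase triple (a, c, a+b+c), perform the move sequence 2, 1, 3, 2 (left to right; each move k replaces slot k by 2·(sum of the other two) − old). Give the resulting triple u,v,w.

start (5,5,10) = (f(1,0),f(0,1),f(1,1))
replace slot 2: 2·(5+10) − 5 = 25 → (5,25,10)
replace slot 1: 2·(25+10) − 5 = 65 → (65,25,10)
replace slot 3: 2·(65+25) − 10 = 170 → (65,25,170)
replace slot 2: 2·(65+170) − 25 = 445 → (65,445,170)

65,445,170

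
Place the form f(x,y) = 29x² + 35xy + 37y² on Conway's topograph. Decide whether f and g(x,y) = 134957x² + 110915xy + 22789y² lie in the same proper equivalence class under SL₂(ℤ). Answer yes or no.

D₁ = -3067, D₂ = -3067
f: translate: b→-23 (≡35 mod 58), so (29,35,37)→(29,-23,31)
f: reduced (well bottom): (29,-23,31) with a≤c, −a<b≤a
g: flip: (134957,110915,22789)→(22789,-110915,134957)
g: translate: b→-19759 (≡-110915 mod 45578), so (22789,-110915,134957)→(22789,-19759,4283)
g: flip: (22789,-19759,4283)→(4283,19759,22789)
g: translate: b→2627 (≡19759 mod 8566), so (4283,19759,22789)→(4283,2627,403)
g: flip: (4283,2627,403)→(403,-2627,4283)
g: translate: b→-209 (≡-2627 mod 806), so (403,-2627,4283)→(403,-209,29)
g: flip: (403,-209,29)→(29,209,403)
g: translate: b→-23 (≡209 mod 58), so (29,209,403)→(29,-23,31)
g: reduced (well bottom): (29,-23,31) with a≤c, −a<b≤a
reduced forms (29, -23, 31) vs (29, -23, 31) ⇒ equivalent

yes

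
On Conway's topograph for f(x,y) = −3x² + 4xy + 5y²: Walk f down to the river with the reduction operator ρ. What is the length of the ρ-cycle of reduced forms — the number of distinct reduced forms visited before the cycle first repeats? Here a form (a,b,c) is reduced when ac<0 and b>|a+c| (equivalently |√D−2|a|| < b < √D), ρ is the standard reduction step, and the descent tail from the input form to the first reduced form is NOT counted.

D = 76, ⌊√D⌋ = 8
river: ρ → (5,6,-2)
river: ρ → (-2,6,5)
river: ρ → (5,4,-3)
river: ρ → (-3,8,1)
river: ρ → (1,8,-3)
river: ρ → (-3,4,5)
ρ-cycle length = 6 (tail of 0 descent steps not counted)

6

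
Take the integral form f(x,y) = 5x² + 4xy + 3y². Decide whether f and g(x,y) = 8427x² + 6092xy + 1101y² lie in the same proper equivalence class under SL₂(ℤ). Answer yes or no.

D₁ = -44, D₂ = -44
f: flip: (5,4,3)→(3,-4,5)
f: translate: b→2 (≡-4 mod 6), so (3,-4,5)→(3,2,4)
f: reduced (well bottom): (3,2,4) with a≤c, −a<b≤a
g: flip: (8427,6092,1101)→(1101,-6092,8427)
g: translate: b→514 (≡-6092 mod 2202), so (1101,-6092,8427)→(1101,514,60)
g: flip: (1101,514,60)→(60,-514,1101)
g: translate: b→-34 (≡-514 mod 120), so (60,-514,1101)→(60,-34,5)
g: flip: (60,-34,5)→(5,34,60)
g: translate: b→4 (≡34 mod 10), so (5,34,60)→(5,4,3)
g: flip: (5,4,3)→(3,-4,5)
g: translate: b→2 (≡-4 mod 6), so (3,-4,5)→(3,2,4)
g: reduced (well bottom): (3,2,4) with a≤c, −a<b≤a
reduced forms (3, 2, 4) vs (3, 2, 4) ⇒ equivalent

yes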